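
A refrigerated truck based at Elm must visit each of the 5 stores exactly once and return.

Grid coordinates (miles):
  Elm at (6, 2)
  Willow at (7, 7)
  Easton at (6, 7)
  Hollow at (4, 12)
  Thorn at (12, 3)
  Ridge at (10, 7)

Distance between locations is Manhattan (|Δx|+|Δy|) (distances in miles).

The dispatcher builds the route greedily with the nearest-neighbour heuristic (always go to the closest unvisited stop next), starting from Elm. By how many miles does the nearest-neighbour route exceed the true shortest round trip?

Excess over optimum: 8 miles.

Elm: Easton=5, Willow=6, Thorn=7, Ridge=9, Hollow=12 ⇒ Easton
Easton: Willow=1, Ridge=4, Hollow=7, Thorn=10 ⇒ Willow
Willow: Ridge=3, Hollow=8, Thorn=9 ⇒ Ridge
Ridge: Thorn=6, Hollow=11 ⇒ Thorn
Thorn: Hollow=17 ⇒ Hollow
NN route Elm → Easton → Willow → Ridge → Thorn → Hollow → Elm costs 44.
Optimal: Elm → Easton → Hollow → Willow → Ridge → Thorn → Elm costs 36 (by enumerating all 60 distinct tours).
Excess = 44 − 36 = 8.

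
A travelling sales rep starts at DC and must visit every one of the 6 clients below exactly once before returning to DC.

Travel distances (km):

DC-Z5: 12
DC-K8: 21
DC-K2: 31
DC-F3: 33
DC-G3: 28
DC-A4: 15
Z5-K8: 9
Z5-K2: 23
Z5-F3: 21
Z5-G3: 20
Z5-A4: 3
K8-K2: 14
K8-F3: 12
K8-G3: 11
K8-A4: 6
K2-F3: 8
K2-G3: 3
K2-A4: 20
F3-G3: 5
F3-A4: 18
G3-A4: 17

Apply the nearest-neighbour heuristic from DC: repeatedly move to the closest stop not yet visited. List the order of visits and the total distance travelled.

From DC: distances to unvisited — Z5=12, A4=15, K8=21, G3=28, K2=31, F3=33. Nearest is Z5 (12).
From Z5: distances to unvisited — A4=3, K8=9, G3=20, F3=21, K2=23. Nearest is A4 (3).
From A4: distances to unvisited — K8=6, G3=17, F3=18, K2=20. Nearest is K8 (6).
From K8: distances to unvisited — G3=11, F3=12, K2=14. Nearest is G3 (11).
From G3: distances to unvisited — K2=3, F3=5. Nearest is K2 (3).
From K2: distances to unvisited — F3=8. Nearest is F3 (8).
Return F3→DC: 33.
Total = 12 + 3 + 6 + 11 + 3 + 8 + 33 = 76.

Total distance 76 km via the nearest-neighbour route DC → Z5 → A4 → K8 → G3 → K2 → F3 → DC.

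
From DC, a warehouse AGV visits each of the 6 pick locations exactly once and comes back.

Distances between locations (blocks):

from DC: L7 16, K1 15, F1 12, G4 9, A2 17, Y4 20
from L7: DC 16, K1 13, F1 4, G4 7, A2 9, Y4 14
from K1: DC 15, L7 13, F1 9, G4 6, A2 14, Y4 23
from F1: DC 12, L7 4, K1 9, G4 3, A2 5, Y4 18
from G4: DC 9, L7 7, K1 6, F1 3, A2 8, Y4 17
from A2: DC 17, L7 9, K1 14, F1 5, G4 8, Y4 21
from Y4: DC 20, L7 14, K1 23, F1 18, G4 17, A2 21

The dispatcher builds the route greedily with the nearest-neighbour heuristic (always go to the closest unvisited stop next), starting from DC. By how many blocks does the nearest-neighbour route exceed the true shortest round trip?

DC: G4=9, F1=12, K1=15, L7=16, A2=17, Y4=20 ⇒ G4
G4: F1=3, K1=6, L7=7, A2=8, Y4=17 ⇒ F1
F1: L7=4, A2=5, K1=9, Y4=18 ⇒ L7
L7: A2=9, K1=13, Y4=14 ⇒ A2
A2: K1=14, Y4=21 ⇒ K1
K1: Y4=23 ⇒ Y4
NN route DC → G4 → F1 → L7 → A2 → K1 → Y4 → DC costs 82.
Optimal: DC → K1 → G4 → F1 → A2 → L7 → Y4 → DC costs 72 (by enumerating all 360 distinct tours).
Excess = 82 − 72 = 10.

The nearest-neighbour route is 10 blocks longer than optimal.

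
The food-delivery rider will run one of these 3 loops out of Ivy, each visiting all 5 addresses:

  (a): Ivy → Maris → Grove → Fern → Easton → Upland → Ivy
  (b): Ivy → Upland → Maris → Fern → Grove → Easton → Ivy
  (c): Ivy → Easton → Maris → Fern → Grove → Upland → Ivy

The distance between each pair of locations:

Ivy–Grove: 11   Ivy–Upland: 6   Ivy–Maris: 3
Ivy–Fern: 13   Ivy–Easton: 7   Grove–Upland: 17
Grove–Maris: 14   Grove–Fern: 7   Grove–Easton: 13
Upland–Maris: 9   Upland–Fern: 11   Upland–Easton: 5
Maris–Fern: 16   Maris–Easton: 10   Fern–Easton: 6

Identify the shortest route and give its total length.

Shortest is (a), total 41.

(a): 3 + 14 + 7 + 6 + 5 + 6 = 41
(b): 6 + 9 + 16 + 7 + 13 + 7 = 58
(c): 7 + 10 + 16 + 7 + 17 + 6 = 63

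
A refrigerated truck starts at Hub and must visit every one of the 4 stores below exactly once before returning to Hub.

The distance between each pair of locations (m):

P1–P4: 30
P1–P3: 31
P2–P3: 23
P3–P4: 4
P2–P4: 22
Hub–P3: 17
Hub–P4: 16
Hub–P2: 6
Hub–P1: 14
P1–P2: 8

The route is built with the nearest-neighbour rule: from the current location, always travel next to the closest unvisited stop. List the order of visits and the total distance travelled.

Hub → [P2:6 / P1:14 / P4:16 / P3:17] → P2 (6)
P2 → [P1:8 / P4:22 / P3:23] → P1 (8)
P1 → [P4:30 / P3:31] → P4 (30)
P4 → [P3:4] → P3 (4)
Return P3→Hub: 17.
Total = 6 + 8 + 30 + 4 + 17 = 65.

Nearest-neighbour total = 65 m; route Hub → P2 → P1 → P4 → P3 → Hub.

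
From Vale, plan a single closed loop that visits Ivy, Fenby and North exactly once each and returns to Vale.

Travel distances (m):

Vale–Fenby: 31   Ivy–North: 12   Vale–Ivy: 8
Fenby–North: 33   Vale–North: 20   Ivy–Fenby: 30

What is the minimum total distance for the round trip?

Shortest round trip = 84 m.

With 3 stops there are 3!/2 = 3 distinct round trips (a route and its reverse cost the same).
Vale→Ivy→Fenby→North→Vale: 8+30+33+20 = 91
Vale→Ivy→North→Fenby→Vale: 8+12+33+31 = 84
Vale→Fenby→Ivy→North→Vale: 31+30+12+20 = 93
The minimum is 84.
One optimal route: Vale → Ivy → North → Fenby → Vale (or its reverse).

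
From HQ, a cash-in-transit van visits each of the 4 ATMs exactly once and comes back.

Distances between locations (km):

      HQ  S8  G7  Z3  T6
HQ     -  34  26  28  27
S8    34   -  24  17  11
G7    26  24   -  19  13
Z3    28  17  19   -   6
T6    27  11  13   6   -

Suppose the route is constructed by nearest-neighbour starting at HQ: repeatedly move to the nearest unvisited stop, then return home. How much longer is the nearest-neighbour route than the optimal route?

1 km longer than the optimal tour.

From HQ: G7=26, T6=27, Z3=28, S8=34 → choose G7 (26).
From G7: T6=13, Z3=19, S8=24 → choose T6 (13).
From T6: Z3=6, S8=11 → choose Z3 (6).
From Z3: S8=17 → choose S8 (17).
NN route HQ → G7 → T6 → Z3 → S8 → HQ costs 96.
Optimal: HQ → G7 → S8 → T6 → Z3 → HQ costs 95 (by enumerating all 12 distinct tours).
Excess = 96 − 95 = 1.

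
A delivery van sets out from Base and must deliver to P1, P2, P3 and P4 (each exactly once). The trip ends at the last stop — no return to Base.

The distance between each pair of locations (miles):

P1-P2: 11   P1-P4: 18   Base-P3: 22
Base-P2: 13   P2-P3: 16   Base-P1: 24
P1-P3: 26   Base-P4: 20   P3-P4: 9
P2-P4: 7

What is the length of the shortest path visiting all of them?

There are 4! = 24 possible orderings.
Base - P1 - P2 - P3 - P4: 24+11+16+9 = 60
Base - P1 - P2 - P4 - P3: 24+11+7+9 = 51
Base - P1 - P3 - P2 - P4: 24+26+16+7 = 73
Base - P1 - P3 - P4 - P2: 24+26+9+7 = 66
Base - P1 - P4 - P2 - P3: 24+18+7+16 = 65
Base - P1 - P4 - P3 - P2: 24+18+9+16 = 67
Base - P2 - P1 - P3 - P4: 13+11+26+9 = 59
Base - P2 - P1 - P4 - P3: 13+11+18+9 = 51
Base - P2 - P3 - P1 - P4: 13+16+26+18 = 73
Base - P2 - P3 - P4 - P1: 13+16+9+18 = 56
Base - P2 - P4 - P1 - P3: 13+7+18+26 = 64
Base - P2 - P4 - P3 - P1: 13+7+9+26 = 55
Base - P3 - P1 - P2 - P4: 22+26+11+7 = 66
Base - P3 - P1 - P4 - P2: 22+26+18+7 = 73
… (10 more)
Base - P3 - P4 - P2 - P1: 22+9+7+11 = 49  ← best
The minimum is 49.
One shortest path: Base → P3 → P4 → P2 → P1.

49 miles — the minimum one-way total.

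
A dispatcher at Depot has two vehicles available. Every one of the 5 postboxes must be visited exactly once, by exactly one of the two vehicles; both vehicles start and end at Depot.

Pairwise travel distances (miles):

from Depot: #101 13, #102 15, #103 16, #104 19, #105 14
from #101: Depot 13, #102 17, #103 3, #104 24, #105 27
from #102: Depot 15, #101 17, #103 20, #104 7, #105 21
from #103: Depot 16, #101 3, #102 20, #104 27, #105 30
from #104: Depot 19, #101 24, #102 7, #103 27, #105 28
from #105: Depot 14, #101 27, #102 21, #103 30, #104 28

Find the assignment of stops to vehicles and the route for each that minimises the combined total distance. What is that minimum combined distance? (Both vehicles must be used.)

90 miles — the smallest possible combined total.

There are 2^4 − 1 = 15 ways to divide the 5 stops into two non-empty groups. For each, the best each vehicle can do is its own shortest tour through its group:
  {#101} + {#102, #103, #104, #105}: 26 + 85 = 111
  {#102} + {#101, #103, #104, #105}: 30 + 85 = 115
  {#101, #102} + {#103, #104, #105}: 45 + 85 = 130
  {#103} + {#101, #102, #104, #105}: 32 + 79 = 111
  {#101, #103} + {#102, #104, #105}: 32 + 61 = 93
  {#102, #103} + {#101, #104, #105}: 51 + 79 = 130
  … (15 splits in total)
  {#101, #102, #103, #104} + {#105}: 62 + 28 = 90  ← best
Best: vehicle 1 Depot → #101 → #103 → #102 → #104 → Depot = 62; vehicle 2 Depot → #105 → Depot = 28; combined 90.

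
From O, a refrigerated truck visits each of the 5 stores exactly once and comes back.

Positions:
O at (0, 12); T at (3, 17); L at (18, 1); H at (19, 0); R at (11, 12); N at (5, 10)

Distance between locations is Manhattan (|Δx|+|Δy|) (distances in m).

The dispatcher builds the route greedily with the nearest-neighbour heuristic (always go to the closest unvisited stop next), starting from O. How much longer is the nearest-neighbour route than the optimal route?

Excess over optimum: 20 m.

O: N=7, T=8, R=11, L=29, H=31 ⇒ N
N: R=8, T=9, L=22, H=24 ⇒ R
R: T=13, L=18, H=20 ⇒ T
T: L=31, H=33 ⇒ L
L: H=2 ⇒ H
NN route O → N → R → T → L → H → O costs 92.
Optimal: O → T → R → L → H → N → O costs 72 (by enumerating all 60 distinct tours).
Excess = 92 − 72 = 20.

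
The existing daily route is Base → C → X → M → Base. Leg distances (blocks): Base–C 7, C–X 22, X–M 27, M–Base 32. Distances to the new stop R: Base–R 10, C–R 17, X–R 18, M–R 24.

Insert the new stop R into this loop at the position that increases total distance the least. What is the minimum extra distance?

Insertion cost between consecutive stops i–j is d(i,R) + d(R,j) − d(i,j):
  between Base and C: 10 + 17 − 7 = 20
  between C and X: 17 + 18 − 22 = 13
  between X and M: 18 + 24 − 27 = 15
  between M and Base: 24 + 10 − 32 = 2
Cheapest insertion is between M and Base, adding 2.
New total = 88 + 2 = 90.

Minimum extra distance: 2 blocks, inserting R between M and Base.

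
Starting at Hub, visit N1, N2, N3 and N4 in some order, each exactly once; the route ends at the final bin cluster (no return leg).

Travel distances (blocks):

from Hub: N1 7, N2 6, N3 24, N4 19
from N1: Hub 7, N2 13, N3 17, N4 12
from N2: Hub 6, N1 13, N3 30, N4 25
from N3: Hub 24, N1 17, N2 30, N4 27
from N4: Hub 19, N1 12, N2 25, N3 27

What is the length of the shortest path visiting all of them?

Shortest open route: 58 blocks.

There are 4! = 24 possible orderings.
Hub - N1 - N2 - N3 - N4: 7+13+30+27 = 77
Hub - N1 - N2 - N4 - N3: 7+13+25+27 = 72
Hub - N1 - N3 - N2 - N4: 7+17+30+25 = 79
Hub - N1 - N3 - N4 - N2: 7+17+27+25 = 76
Hub - N1 - N4 - N2 - N3: 7+12+25+30 = 74
Hub - N1 - N4 - N3 - N2: 7+12+27+30 = 76
Hub - N2 - N1 - N3 - N4: 6+13+17+27 = 63
Hub - N2 - N1 - N4 - N3: 6+13+12+27 = 58
Hub - N2 - N3 - N1 - N4: 6+30+17+12 = 65
Hub - N2 - N3 - N4 - N1: 6+30+27+12 = 75
Hub - N2 - N4 - N1 - N3: 6+25+12+17 = 60
Hub - N2 - N4 - N3 - N1: 6+25+27+17 = 75
Hub - N3 - N1 - N2 - N4: 24+17+13+25 = 79
Hub - N3 - N1 - N4 - N2: 24+17+12+25 = 78
… (10 more)
The minimum is 58.
One shortest path: Hub → N2 → N1 → N4 → N3.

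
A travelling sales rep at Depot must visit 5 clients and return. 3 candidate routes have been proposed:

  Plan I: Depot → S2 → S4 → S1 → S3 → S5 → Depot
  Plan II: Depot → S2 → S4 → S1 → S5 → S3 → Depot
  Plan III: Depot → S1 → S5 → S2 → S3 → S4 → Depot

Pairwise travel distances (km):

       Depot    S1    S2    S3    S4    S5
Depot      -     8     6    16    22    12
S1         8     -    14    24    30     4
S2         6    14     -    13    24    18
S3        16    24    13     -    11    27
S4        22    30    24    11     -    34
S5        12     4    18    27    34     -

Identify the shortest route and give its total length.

Plan I: 6 + 24 + 30 + 24 + 27 + 12 = 123
Plan II: 6 + 24 + 30 + 4 + 27 + 16 = 107
Plan III: 8 + 4 + 18 + 13 + 11 + 22 = 76

Shortest is Plan III, total 76 km.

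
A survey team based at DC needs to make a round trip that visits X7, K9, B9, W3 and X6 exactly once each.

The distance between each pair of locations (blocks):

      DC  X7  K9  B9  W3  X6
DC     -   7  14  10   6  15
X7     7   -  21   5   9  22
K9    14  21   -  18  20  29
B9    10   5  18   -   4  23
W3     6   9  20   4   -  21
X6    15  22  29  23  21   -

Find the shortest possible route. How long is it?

Minimum total distance: 80 blocks.

DC→X7→K9→B9→W3→X6→DC: 7+21+18+4+21+15 = 86
DC→X7→K9→B9→X6→W3→DC: 7+21+18+23+21+6 = 96
DC→X7→K9→W3→B9→X6→DC: 7+21+20+4+23+15 = 90
DC→X7→K9→W3→X6→B9→DC: 7+21+20+21+23+10 = 102
DC→X7→K9→X6→B9→W3→DC: 7+21+29+23+4+6 = 90
DC→X7→K9→X6→W3→B9→DC: 7+21+29+21+4+10 = 92
DC→X7→B9→K9→W3→X6→DC: 7+5+18+20+21+15 = 86
DC→X7→B9→K9→X6→W3→DC: 7+5+18+29+21+6 = 86
DC→X7→B9→W3→K9→X6→DC: 7+5+4+20+29+15 = 80
DC→X7→B9→W3→X6→K9→DC: 7+5+4+21+29+14 = 80
DC→X7→B9→X6→K9→W3→DC: 7+5+23+29+20+6 = 90
DC→X7→B9→X6→W3→K9→DC: 7+5+23+21+20+14 = 90
DC→X7→W3→K9→B9→X6→DC: 7+9+20+18+23+15 = 92
DC→X7→W3→K9→X6→B9→DC: 7+9+20+29+23+10 = 98
… (46 more)
The minimum is 80.
One optimal route: DC → X7 → B9 → W3 → K9 → X6 → DC (or its reverse).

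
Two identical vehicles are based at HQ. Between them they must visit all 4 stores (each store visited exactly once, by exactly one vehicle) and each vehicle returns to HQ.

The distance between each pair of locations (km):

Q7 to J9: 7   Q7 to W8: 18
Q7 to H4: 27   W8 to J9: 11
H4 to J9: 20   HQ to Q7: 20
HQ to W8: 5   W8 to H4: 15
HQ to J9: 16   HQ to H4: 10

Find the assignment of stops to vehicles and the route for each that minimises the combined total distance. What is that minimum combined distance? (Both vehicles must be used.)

Minimum combined distance: 63 km.

Check every non-empty split of the stops between the two vehicles; for each half take its own optimal tour:
  {Q7} + {W8, H4, J9}: 40 + 46 = 86
  {W8} + {Q7, H4, J9}: 10 + 57 = 67
  {Q7, W8} + {H4, J9}: 43 + 46 = 89
  {H4} + {Q7, W8, J9}: 20 + 43 = 63
  {Q7, H4} + {W8, J9}: 57 + 32 = 89
  {W8, H4} + {Q7, J9}: 30 + 43 = 73
  … (7 splits in total)
Best: vehicle 1 HQ → H4 → HQ = 20; vehicle 2 HQ → Q7 → J9 → W8 → HQ = 43; combined 63.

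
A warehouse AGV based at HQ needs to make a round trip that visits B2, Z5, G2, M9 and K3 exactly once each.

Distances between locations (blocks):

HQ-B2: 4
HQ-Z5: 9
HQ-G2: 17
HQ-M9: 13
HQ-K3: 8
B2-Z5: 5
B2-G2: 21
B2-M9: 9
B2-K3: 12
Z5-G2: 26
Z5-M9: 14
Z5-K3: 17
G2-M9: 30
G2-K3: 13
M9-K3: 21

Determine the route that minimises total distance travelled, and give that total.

Minimum total distance: 74 blocks.

There are 60 distinct closed tours to check (reversals are equivalent).
HQ → B2 → Z5 → G2 → M9 → K3 → HQ: 4+5+26+30+21+8 = 94
HQ → B2 → Z5 → G2 → K3 → M9 → HQ: 4+5+26+13+21+13 = 82
HQ → B2 → Z5 → M9 → G2 → K3 → HQ: 4+5+14+30+13+8 = 74
HQ → B2 → Z5 → M9 → K3 → G2 → HQ: 4+5+14+21+13+17 = 74
HQ → B2 → Z5 → K3 → G2 → M9 → HQ: 4+5+17+13+30+13 = 82
HQ → B2 → Z5 → K3 → M9 → G2 → HQ: 4+5+17+21+30+17 = 94
HQ → B2 → G2 → Z5 → M9 → K3 → HQ: 4+21+26+14+21+8 = 94
HQ → B2 → G2 → Z5 → K3 → M9 → HQ: 4+21+26+17+21+13 = 102
HQ → B2 → G2 → M9 → Z5 → K3 → HQ: 4+21+30+14+17+8 = 94
HQ → B2 → G2 → M9 → K3 → Z5 → HQ: 4+21+30+21+17+9 = 102
HQ → B2 → G2 → K3 → Z5 → M9 → HQ: 4+21+13+17+14+13 = 82
HQ → B2 → G2 → K3 → M9 → Z5 → HQ: 4+21+13+21+14+9 = 82
HQ → B2 → M9 → Z5 → G2 → K3 → HQ: 4+9+14+26+13+8 = 74
HQ → B2 → M9 → Z5 → K3 → G2 → HQ: 4+9+14+17+13+17 = 74
… (46 more)
The minimum is 74.
One optimal route: HQ → B2 → Z5 → M9 → G2 → K3 → HQ (or its reverse).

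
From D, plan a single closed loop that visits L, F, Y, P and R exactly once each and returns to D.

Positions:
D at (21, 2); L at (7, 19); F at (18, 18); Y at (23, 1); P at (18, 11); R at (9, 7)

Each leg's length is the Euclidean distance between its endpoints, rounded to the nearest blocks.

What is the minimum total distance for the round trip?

56 blocks — the shortest possible round trip.

With 5 stops there are 5!/2 = 60 distinct round trips (a route and its reverse cost the same).
D-L-F-Y-P-R-D: 22+11+18+11+10+13 = 85
D-L-F-Y-R-P-D: 22+11+18+15+10+9 = 85
D-L-F-P-Y-R-D: 22+11+7+11+15+13 = 79
D-L-F-P-R-Y-D: 22+11+7+10+15+2 = 67
D-L-F-R-Y-P-D: 22+11+14+15+11+9 = 82
D-L-F-R-P-Y-D: 22+11+14+10+11+2 = 70
D-L-Y-F-P-R-D: 22+24+18+7+10+13 = 94
D-L-Y-F-R-P-D: 22+24+18+14+10+9 = 97
D-L-Y-P-F-R-D: 22+24+11+7+14+13 = 91
D-L-Y-P-R-F-D: 22+24+11+10+14+16 = 97
D-L-Y-R-F-P-D: 22+24+15+14+7+9 = 91
D-L-Y-R-P-F-D: 22+24+15+10+7+16 = 94
D-L-P-F-Y-R-D: 22+14+7+18+15+13 = 89
D-L-P-F-R-Y-D: 22+14+7+14+15+2 = 74
… (46 more)
D-Y-P-F-L-R-D: 2+11+7+11+12+13 = 56  ← best
The minimum is 56.
One optimal route: D → Y → P → F → L → R → D (or its reverse).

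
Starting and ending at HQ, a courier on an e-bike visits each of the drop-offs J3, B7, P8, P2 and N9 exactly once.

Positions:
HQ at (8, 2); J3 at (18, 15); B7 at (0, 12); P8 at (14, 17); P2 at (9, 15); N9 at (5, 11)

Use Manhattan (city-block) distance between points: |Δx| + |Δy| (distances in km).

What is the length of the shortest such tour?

66 km — the shortest possible round trip.

There are 60 distinct closed tours to check (reversals are equivalent).
HQ → J3 → B7 → P8 → P2 → N9 → HQ: 23+21+19+7+8+12 = 90
HQ → J3 → B7 → P8 → N9 → P2 → HQ: 23+21+19+15+8+14 = 100
HQ → J3 → B7 → P2 → P8 → N9 → HQ: 23+21+12+7+15+12 = 90
HQ → J3 → B7 → P2 → N9 → P8 → HQ: 23+21+12+8+15+21 = 100
HQ → J3 → B7 → N9 → P8 → P2 → HQ: 23+21+6+15+7+14 = 86
HQ → J3 → B7 → N9 → P2 → P8 → HQ: 23+21+6+8+7+21 = 86
HQ → J3 → P8 → B7 → P2 → N9 → HQ: 23+6+19+12+8+12 = 80
HQ → J3 → P8 → B7 → N9 → P2 → HQ: 23+6+19+6+8+14 = 76
HQ → J3 → P8 → P2 → B7 → N9 → HQ: 23+6+7+12+6+12 = 66
HQ → J3 → P8 → P2 → N9 → B7 → HQ: 23+6+7+8+6+18 = 68
HQ → J3 → P8 → N9 → B7 → P2 → HQ: 23+6+15+6+12+14 = 76
HQ → J3 → P8 → N9 → P2 → B7 → HQ: 23+6+15+8+12+18 = 82
HQ → J3 → P2 → B7 → P8 → N9 → HQ: 23+9+12+19+15+12 = 90
HQ → J3 → P2 → B7 → N9 → P8 → HQ: 23+9+12+6+15+21 = 86
… (46 more)
The minimum is 66.
One optimal route: HQ → J3 → P8 → P2 → B7 → N9 → HQ (or its reverse).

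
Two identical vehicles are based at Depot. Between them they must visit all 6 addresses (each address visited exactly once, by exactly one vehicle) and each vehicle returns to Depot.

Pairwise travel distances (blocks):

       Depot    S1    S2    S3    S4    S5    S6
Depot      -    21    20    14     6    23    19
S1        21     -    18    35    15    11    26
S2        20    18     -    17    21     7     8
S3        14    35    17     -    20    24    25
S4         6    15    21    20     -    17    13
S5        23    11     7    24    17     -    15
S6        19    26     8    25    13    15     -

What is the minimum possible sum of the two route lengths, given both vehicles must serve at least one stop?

There are 2^5 − 1 = 31 ways to divide the 6 stops into two non-empty groups. For each, the best each vehicle can do is its own shortest tour through its group:
  {S1} + {S2, S3, S4, S5, S6}: 42 + 72 = 114
  {S2} + {S1, S3, S4, S5, S6}: 40 + 86 = 126
  {S1, S2} + {S3, S4, S5, S6}: 59 + 72 = 131
  {S3} + {S1, S2, S4, S5, S6}: 28 + 66 = 94
  {S1, S3} + {S2, S4, S5, S6}: 70 + 57 = 127
  {S2, S3} + {S1, S4, S5, S6}: 51 + 66 = 117
  … (31 splits in total)
Best: vehicle 1 Depot → S3 → Depot = 28; vehicle 2 Depot → S1 → S5 → S2 → S6 → S4 → Depot = 66; combined 94.

94 blocks — the smallest possible combined total.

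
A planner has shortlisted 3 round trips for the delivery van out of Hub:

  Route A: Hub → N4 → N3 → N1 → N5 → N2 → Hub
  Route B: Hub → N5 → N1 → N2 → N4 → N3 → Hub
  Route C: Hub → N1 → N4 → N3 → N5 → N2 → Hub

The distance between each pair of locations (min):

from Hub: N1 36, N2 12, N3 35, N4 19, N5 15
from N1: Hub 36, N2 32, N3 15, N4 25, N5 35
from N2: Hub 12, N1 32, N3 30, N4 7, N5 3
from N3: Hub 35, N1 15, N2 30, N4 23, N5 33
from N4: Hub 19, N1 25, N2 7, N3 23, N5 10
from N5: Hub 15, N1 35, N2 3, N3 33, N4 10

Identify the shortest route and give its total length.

Route A: 19 + 23 + 15 + 35 + 3 + 12 = 107
Route B: 15 + 35 + 32 + 7 + 23 + 35 = 147
Route C: 36 + 25 + 23 + 33 + 3 + 12 = 132

Shortest is Route A, total 107 min.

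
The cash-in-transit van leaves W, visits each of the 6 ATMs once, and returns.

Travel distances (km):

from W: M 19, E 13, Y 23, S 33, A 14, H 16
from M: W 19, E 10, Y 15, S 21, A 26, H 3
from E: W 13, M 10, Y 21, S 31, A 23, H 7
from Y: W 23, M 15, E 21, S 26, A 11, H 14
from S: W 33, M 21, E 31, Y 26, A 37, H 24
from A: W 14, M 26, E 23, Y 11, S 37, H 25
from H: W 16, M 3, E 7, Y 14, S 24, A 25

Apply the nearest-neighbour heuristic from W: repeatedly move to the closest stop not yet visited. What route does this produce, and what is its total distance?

At W the remaining stops are E 13, A 14, H 16, M 19, Y 23, S 33; go to E.
At E the remaining stops are H 7, M 10, Y 21, A 23, S 31; go to H.
At H the remaining stops are M 3, Y 14, S 24, A 25; go to M.
At M the remaining stops are Y 15, S 21, A 26; go to Y.
At Y the remaining stops are A 11, S 26; go to A.
At A the remaining stops are S 37; go to S.
Return S→W: 33.
Total = 13 + 7 + 3 + 15 + 11 + 37 + 33 = 119.

119 km along W → E → H → M → Y → A → S → W.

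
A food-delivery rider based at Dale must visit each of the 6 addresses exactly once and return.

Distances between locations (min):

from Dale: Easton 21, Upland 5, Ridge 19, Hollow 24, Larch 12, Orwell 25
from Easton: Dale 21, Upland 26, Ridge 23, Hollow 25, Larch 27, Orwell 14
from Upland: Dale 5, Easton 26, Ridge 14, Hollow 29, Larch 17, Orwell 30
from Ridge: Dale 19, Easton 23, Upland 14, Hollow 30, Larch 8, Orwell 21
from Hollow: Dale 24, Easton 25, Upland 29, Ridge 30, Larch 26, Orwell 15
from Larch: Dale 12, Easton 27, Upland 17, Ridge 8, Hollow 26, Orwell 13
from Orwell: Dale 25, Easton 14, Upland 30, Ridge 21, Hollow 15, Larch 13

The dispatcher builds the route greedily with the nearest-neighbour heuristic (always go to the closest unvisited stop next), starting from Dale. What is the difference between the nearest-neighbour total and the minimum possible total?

Excess over optimum: 2 min.

Dale: Upland=5, Larch=12, Ridge=19, Easton=21, Hollow=24, Orwell=25 ⇒ Upland
Upland: Ridge=14, Larch=17, Easton=26, Hollow=29, Orwell=30 ⇒ Ridge
Ridge: Larch=8, Orwell=21, Easton=23, Hollow=30 ⇒ Larch
Larch: Orwell=13, Hollow=26, Easton=27 ⇒ Orwell
Orwell: Easton=14, Hollow=15 ⇒ Easton
Easton: Hollow=25 ⇒ Hollow
NN route Dale → Upland → Ridge → Larch → Orwell → Easton → Hollow → Dale costs 103.
Optimal: Dale → Easton → Hollow → Orwell → Larch → Ridge → Upland → Dale costs 101 (by enumerating all 360 distinct tours).
Excess = 103 − 101 = 2.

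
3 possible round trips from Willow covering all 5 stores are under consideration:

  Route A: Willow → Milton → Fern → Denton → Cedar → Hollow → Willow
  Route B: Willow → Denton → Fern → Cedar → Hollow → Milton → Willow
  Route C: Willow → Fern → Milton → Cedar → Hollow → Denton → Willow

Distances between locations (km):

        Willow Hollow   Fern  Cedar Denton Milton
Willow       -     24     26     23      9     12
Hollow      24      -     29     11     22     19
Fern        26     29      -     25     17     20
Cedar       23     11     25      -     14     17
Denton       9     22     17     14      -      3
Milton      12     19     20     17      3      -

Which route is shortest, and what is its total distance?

Route A: 12 + 20 + 17 + 14 + 11 + 24 = 98
Route B: 9 + 17 + 25 + 11 + 19 + 12 = 93
Route C: 26 + 20 + 17 + 11 + 22 + 9 = 105

93 km — Route B is the shortest.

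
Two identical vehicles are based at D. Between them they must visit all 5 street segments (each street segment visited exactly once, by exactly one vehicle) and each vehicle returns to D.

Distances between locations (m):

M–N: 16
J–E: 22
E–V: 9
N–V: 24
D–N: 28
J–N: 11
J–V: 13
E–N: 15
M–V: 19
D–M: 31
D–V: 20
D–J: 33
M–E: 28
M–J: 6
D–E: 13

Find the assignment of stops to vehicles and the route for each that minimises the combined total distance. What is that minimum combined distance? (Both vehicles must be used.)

Minimum combined distance: 109 m.

Try each way of splitting the stops between the two vehicles (each non-empty) and, for each split, find the best tour for each vehicle:
  {M} + {J, E, N, V}: 62 + 72 = 134
  {J} + {M, E, N, V}: 66 + 83 = 149
  {M, J} + {E, N, V}: 70 + 72 = 142
  {E} + {M, J, N, V}: 26 + 83 = 109
  {M, E} + {J, N, V}: 72 + 72 = 144
  {J, E} + {M, N, V}: 68 + 83 = 151
  … (15 splits in total)
Best: vehicle 1 D → E → D = 26; vehicle 2 D → N → M → J → V → D = 83; combined 109.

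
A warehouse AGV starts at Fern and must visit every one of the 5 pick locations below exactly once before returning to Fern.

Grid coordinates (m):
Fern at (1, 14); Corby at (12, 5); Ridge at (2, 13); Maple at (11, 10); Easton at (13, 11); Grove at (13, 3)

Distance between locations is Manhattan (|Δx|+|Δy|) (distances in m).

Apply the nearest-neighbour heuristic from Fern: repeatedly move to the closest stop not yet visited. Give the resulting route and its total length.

At Fern the remaining stops are Ridge 2, Maple 14, Easton 15, Corby 20, Grove 23; go to Ridge.
At Ridge the remaining stops are Maple 12, Easton 13, Corby 18, Grove 21; go to Maple.
At Maple the remaining stops are Easton 3, Corby 6, Grove 9; go to Easton.
At Easton the remaining stops are Corby 7, Grove 8; go to Corby.
At Corby the remaining stops are Grove 3; go to Grove.
Return Grove→Fern: 23.
Total = 2 + 12 + 3 + 7 + 3 + 23 = 50.

Nearest-neighbour total = 50 m; route Fern → Ridge → Maple → Easton → Corby → Grove → Fern.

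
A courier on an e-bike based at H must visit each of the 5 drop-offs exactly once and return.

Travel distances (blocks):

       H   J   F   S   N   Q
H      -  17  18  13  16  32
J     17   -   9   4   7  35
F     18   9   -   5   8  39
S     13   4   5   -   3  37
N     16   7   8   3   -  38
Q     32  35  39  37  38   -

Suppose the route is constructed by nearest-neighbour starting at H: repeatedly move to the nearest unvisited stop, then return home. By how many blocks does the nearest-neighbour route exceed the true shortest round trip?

3 blocks longer than the optimal tour.

From H: S=13, N=16, J=17, F=18, Q=32 → choose S (13).
From S: N=3, J=4, F=5, Q=37 → choose N (3).
From N: J=7, F=8, Q=38 → choose J (7).
From J: F=9, Q=35 → choose F (9).
From F: Q=39 → choose Q (39).
NN route H → S → N → J → F → Q → H costs 103.
Optimal: H → F → S → N → J → Q → H costs 100 (by enumerating all 60 distinct tours).
Excess = 103 − 100 = 3.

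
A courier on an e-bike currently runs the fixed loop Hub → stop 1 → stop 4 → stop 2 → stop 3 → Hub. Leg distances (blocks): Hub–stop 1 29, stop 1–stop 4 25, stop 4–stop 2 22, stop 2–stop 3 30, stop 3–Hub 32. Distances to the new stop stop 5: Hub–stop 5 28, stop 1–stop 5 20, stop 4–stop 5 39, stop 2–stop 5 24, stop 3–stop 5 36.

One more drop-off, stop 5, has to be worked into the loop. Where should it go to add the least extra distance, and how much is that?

Insertion cost between consecutive stops i–j is d(i,stop 5) + d(stop 5,j) − d(i,j):
  between Hub and stop 1: 28 + 20 − 29 = 19
  between stop 1 and stop 4: 20 + 39 − 25 = 34
  between stop 4 and stop 2: 39 + 24 − 22 = 41
  between stop 2 and stop 3: 24 + 36 − 30 = 30
  between stop 3 and Hub: 36 + 28 − 32 = 32
Cheapest insertion is between Hub and stop 1, adding 19.
New total = 138 + 19 = 157.

Minimum extra distance: 19 blocks, inserting stop 5 between Hub and stop 1.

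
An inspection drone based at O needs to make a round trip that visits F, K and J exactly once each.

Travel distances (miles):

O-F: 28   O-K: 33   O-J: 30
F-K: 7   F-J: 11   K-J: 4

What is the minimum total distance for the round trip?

O→F→K→J→O: 28+7+4+30 = 69
O→F→J→K→O: 28+11+4+33 = 76
O→K→F→J→O: 33+7+11+30 = 81
The minimum is 69.
One optimal route: O → F → K → J → O (or its reverse).

Shortest round trip = 69 miles.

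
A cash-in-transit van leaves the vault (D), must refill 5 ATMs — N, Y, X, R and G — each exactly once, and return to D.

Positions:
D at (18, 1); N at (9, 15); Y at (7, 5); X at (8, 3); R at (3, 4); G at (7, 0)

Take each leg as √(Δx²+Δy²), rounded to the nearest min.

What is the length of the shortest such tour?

Minimum total distance: 50 min.

With 5 stops there are 5!/2 = 60 distinct round trips (a route and its reverse cost the same).
D → N → Y → X → R → G → D: 17+10+2+5+6+11 = 51
D → N → Y → X → G → R → D: 17+10+2+3+6+15 = 53
D → N → Y → R → X → G → D: 17+10+4+5+3+11 = 50
D → N → Y → R → G → X → D: 17+10+4+6+3+10 = 50
D → N → Y → G → X → R → D: 17+10+5+3+5+15 = 55
D → N → Y → G → R → X → D: 17+10+5+6+5+10 = 53
D → N → X → Y → R → G → D: 17+12+2+4+6+11 = 52
D → N → X → Y → G → R → D: 17+12+2+5+6+15 = 57
D → N → X → R → Y → G → D: 17+12+5+4+5+11 = 54
D → N → X → R → G → Y → D: 17+12+5+6+5+12 = 57
D → N → X → G → Y → R → D: 17+12+3+5+4+15 = 56
D → N → X → G → R → Y → D: 17+12+3+6+4+12 = 54
D → N → R → Y → X → G → D: 17+13+4+2+3+11 = 50
D → N → R → Y → G → X → D: 17+13+4+5+3+10 = 52
… (46 more)
The minimum is 50.
One optimal route: D → N → Y → R → X → G → D (or its reverse).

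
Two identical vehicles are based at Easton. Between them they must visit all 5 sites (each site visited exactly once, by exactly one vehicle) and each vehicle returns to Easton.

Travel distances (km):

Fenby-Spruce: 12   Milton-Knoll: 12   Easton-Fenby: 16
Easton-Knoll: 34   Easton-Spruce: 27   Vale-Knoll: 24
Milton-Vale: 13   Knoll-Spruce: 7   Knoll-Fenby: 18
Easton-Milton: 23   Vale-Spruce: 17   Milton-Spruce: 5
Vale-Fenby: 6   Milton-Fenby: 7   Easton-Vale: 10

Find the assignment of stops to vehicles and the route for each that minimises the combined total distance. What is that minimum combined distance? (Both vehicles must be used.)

There are 2^4 − 1 = 15 ways to divide the 5 stops into two non-empty groups. For each, the best each vehicle can do is its own shortest tour through its group:
  {Milton} + {Vale, Knoll, Fenby, Spruce}: 46 + 68 = 114
  {Vale} + {Milton, Knoll, Fenby, Spruce}: 20 + 69 = 89
  {Milton, Vale} + {Knoll, Fenby, Spruce}: 46 + 68 = 114
  {Knoll} + {Milton, Vale, Fenby, Spruce}: 68 + 55 = 123
  {Milton, Knoll} + {Vale, Fenby, Spruce}: 69 + 55 = 124
  {Vale, Knoll} + {Milton, Fenby, Spruce}: 68 + 55 = 123
  … (15 splits in total)
Best: vehicle 1 Easton → Vale → Easton = 20; vehicle 2 Easton → Milton → Spruce → Knoll → Fenby → Easton = 69; combined 89.

89 km — the smallest possible combined total.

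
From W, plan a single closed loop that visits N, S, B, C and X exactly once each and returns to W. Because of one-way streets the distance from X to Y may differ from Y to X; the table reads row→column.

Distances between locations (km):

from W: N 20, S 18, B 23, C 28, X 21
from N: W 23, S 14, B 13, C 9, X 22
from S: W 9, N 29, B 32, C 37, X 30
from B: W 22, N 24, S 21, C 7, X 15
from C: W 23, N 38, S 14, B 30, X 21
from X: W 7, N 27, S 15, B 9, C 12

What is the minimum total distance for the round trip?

Minimum total distance: 81 km.

W→N→S→B→C→X→W: 20+14+32+7+21+7 = 101
W→N→S→B→X→C→W: 20+14+32+15+12+23 = 116
W→N→S→C→B→X→W: 20+14+37+30+15+7 = 123
W→N→S→C→X→B→W: 20+14+37+21+9+22 = 123
W→N→S→X→B→C→W: 20+14+30+9+7+23 = 103
W→N→S→X→C→B→W: 20+14+30+12+30+22 = 128
W→N→B→S→C→X→W: 20+13+21+37+21+7 = 119
W→N→B→S→X→C→W: 20+13+21+30+12+23 = 119
W→N→B→C→S→X→W: 20+13+7+14+30+7 = 91
W→N→B→C→X→S→W: 20+13+7+21+15+9 = 85
W→N→B→X→S→C→W: 20+13+15+15+37+23 = 123
W→N→B→X→C→S→W: 20+13+15+12+14+9 = 83
W→N→C→S→B→X→W: 20+9+14+32+15+7 = 97
W→N→C→S→X→B→W: 20+9+14+30+9+22 = 104
… (106 more)
W→N→X→B→C→S→W: 20+22+9+7+14+9 = 81  ← best
The minimum is 81.
One optimal route: W → N → X → B → C → S → W.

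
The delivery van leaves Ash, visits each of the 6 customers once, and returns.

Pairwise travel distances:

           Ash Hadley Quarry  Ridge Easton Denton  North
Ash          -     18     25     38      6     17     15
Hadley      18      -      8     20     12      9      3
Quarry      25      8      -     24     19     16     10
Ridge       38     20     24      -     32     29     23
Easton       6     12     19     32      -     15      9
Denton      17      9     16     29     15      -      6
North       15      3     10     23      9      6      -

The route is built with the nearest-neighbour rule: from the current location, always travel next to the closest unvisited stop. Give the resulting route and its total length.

At Ash the remaining stops are Easton 6, North 15, Denton 17, Hadley 18, Quarry 25, Ridge 38; go to Easton.
At Easton the remaining stops are North 9, Hadley 12, Denton 15, Quarry 19, Ridge 32; go to North.
At North the remaining stops are Hadley 3, Denton 6, Quarry 10, Ridge 23; go to Hadley.
At Hadley the remaining stops are Quarry 8, Denton 9, Ridge 20; go to Quarry.
At Quarry the remaining stops are Denton 16, Ridge 24; go to Denton.
At Denton the remaining stops are Ridge 29; go to Ridge.
Return Ridge→Ash: 38.
Total = 6 + 9 + 3 + 8 + 16 + 29 + 38 = 109.

Total distance 109 via the nearest-neighbour route Ash → Easton → North → Hadley → Quarry → Denton → Ridge → Ash.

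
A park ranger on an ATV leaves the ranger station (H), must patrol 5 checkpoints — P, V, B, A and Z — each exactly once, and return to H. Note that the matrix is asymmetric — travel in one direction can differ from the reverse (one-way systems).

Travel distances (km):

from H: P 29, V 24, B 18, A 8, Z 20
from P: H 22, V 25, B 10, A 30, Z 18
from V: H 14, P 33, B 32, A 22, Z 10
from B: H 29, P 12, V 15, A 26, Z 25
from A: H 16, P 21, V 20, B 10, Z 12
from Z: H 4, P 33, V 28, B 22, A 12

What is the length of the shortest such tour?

H-P-V-B-A-Z-H: 29+25+32+26+12+4 = 128
H-P-V-B-Z-A-H: 29+25+32+25+12+16 = 139
H-P-V-A-B-Z-H: 29+25+22+10+25+4 = 115
H-P-V-A-Z-B-H: 29+25+22+12+22+29 = 139
H-P-V-Z-B-A-H: 29+25+10+22+26+16 = 128
H-P-V-Z-A-B-H: 29+25+10+12+10+29 = 115
H-P-B-V-A-Z-H: 29+10+15+22+12+4 = 92
H-P-B-V-Z-A-H: 29+10+15+10+12+16 = 92
H-P-B-A-V-Z-H: 29+10+26+20+10+4 = 99
H-P-B-A-Z-V-H: 29+10+26+12+28+14 = 119
H-P-B-Z-V-A-H: 29+10+25+28+22+16 = 130
H-P-B-Z-A-V-H: 29+10+25+12+20+14 = 110
H-P-A-V-B-Z-H: 29+30+20+32+25+4 = 140
H-P-A-V-Z-B-H: 29+30+20+10+22+29 = 140
… (106 more)
H-A-P-B-V-Z-H: 8+21+10+15+10+4 = 68  ← best
The minimum is 68.
One optimal route: H → A → P → B → V → Z → H.

68 km — the shortest possible round trip.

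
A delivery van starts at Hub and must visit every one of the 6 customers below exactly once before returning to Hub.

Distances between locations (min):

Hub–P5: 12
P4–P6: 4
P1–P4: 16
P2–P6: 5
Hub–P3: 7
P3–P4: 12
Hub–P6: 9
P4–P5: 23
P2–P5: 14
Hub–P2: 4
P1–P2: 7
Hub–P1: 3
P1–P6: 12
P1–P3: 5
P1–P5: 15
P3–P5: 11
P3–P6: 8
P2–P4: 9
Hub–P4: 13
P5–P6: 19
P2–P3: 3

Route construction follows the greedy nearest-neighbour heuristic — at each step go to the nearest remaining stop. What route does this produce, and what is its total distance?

At Hub the remaining stops are P1 3, P2 4, P3 7, P6 9, P5 12, P4 13; go to P1.
At P1 the remaining stops are P3 5, P2 7, P6 12, P5 15, P4 16; go to P3.
At P3 the remaining stops are P2 3, P6 8, P5 11, P4 12; go to P2.
At P2 the remaining stops are P6 5, P4 9, P5 14; go to P6.
At P6 the remaining stops are P4 4, P5 19; go to P4.
At P4 the remaining stops are P5 23; go to P5.
Return P5→Hub: 12.
Total = 3 + 5 + 3 + 5 + 4 + 23 + 12 = 55.

55 min along Hub → P1 → P3 → P2 → P6 → P4 → P5 → Hub.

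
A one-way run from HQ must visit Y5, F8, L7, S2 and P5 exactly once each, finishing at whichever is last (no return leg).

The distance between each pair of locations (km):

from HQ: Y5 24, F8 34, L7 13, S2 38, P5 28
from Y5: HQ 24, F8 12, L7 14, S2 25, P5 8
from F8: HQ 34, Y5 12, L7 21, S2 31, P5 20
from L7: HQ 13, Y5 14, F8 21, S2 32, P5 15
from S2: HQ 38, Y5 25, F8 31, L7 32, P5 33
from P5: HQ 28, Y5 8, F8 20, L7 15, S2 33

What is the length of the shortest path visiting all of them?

79 km — the minimum one-way total.

There are 5! = 120 possible orderings.
HQ → Y5 → F8 → L7 → S2 → P5: 24+12+21+32+33 = 122
HQ → Y5 → F8 → L7 → P5 → S2: 24+12+21+15+33 = 105
HQ → Y5 → F8 → S2 → L7 → P5: 24+12+31+32+15 = 114
HQ → Y5 → F8 → S2 → P5 → L7: 24+12+31+33+15 = 115
HQ → Y5 → F8 → P5 → L7 → S2: 24+12+20+15+32 = 103
HQ → Y5 → F8 → P5 → S2 → L7: 24+12+20+33+32 = 121
HQ → Y5 → L7 → F8 → S2 → P5: 24+14+21+31+33 = 123
HQ → Y5 → L7 → F8 → P5 → S2: 24+14+21+20+33 = 112
HQ → Y5 → L7 → S2 → F8 → P5: 24+14+32+31+20 = 121
HQ → Y5 → L7 → S2 → P5 → F8: 24+14+32+33+20 = 123
HQ → Y5 → L7 → P5 → F8 → S2: 24+14+15+20+31 = 104
HQ → Y5 → L7 → P5 → S2 → F8: 24+14+15+33+31 = 117
HQ → Y5 → S2 → F8 → L7 → P5: 24+25+31+21+15 = 116
HQ → Y5 → S2 → F8 → P5 → L7: 24+25+31+20+15 = 115
… (106 more)
HQ → L7 → P5 → Y5 → F8 → S2: 13+15+8+12+31 = 79  ← best
The minimum is 79.
One shortest path: HQ → L7 → P5 → Y5 → F8 → S2.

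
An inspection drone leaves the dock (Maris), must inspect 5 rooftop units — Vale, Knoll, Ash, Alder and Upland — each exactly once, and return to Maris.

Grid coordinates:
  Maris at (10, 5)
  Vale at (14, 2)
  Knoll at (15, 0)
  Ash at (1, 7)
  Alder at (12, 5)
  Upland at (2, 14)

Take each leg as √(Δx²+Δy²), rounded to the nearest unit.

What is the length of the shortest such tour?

Shortest round trip = 42.

With 5 stops there are 5!/2 = 60 distinct round trips (a route and its reverse cost the same).
Maris → Vale → Knoll → Ash → Alder → Upland → Maris: 5+2+16+11+13+12 = 59
Maris → Vale → Knoll → Ash → Upland → Alder → Maris: 5+2+16+7+13+2 = 45
Maris → Vale → Knoll → Alder → Ash → Upland → Maris: 5+2+6+11+7+12 = 43
Maris → Vale → Knoll → Alder → Upland → Ash → Maris: 5+2+6+13+7+9 = 42
Maris → Vale → Knoll → Upland → Ash → Alder → Maris: 5+2+19+7+11+2 = 46
Maris → Vale → Knoll → Upland → Alder → Ash → Maris: 5+2+19+13+11+9 = 59
Maris → Vale → Ash → Knoll → Alder → Upland → Maris: 5+14+16+6+13+12 = 66
Maris → Vale → Ash → Knoll → Upland → Alder → Maris: 5+14+16+19+13+2 = 69
Maris → Vale → Ash → Alder → Knoll → Upland → Maris: 5+14+11+6+19+12 = 67
Maris → Vale → Ash → Alder → Upland → Knoll → Maris: 5+14+11+13+19+7 = 69
Maris → Vale → Ash → Upland → Knoll → Alder → Maris: 5+14+7+19+6+2 = 53
Maris → Vale → Ash → Upland → Alder → Knoll → Maris: 5+14+7+13+6+7 = 52
Maris → Vale → Alder → Knoll → Ash → Upland → Maris: 5+4+6+16+7+12 = 50
Maris → Vale → Alder → Knoll → Upland → Ash → Maris: 5+4+6+19+7+9 = 50
… (46 more)
The minimum is 42.
One optimal route: Maris → Vale → Knoll → Alder → Upland → Ash → Maris (or its reverse).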